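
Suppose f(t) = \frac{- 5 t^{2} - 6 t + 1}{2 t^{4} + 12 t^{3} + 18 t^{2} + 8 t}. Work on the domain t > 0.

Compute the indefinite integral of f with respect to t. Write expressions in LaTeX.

F(t) = \frac{\log{\left(t \right)}}{8} - \frac{8 \log{\left(t + 1 \right)}}{9} + \frac{55 \log{\left(t + 4 \right)}}{72} + \frac{1}{3 t + 3} + C

Factor the denominator (2 t \left(t + 1\right)^{2} \left(t + 4\right)) and decompose: f = \frac{55}{72 \left(t + 4\right)} - \frac{8}{9 \left(t + 1\right)} - \frac{1}{3 \left(t + 1\right)^{2}} + \frac{1}{8 t}; each piece integrates to a log, atan, or power term.
Check: d/dt[\frac{\log{\left(t \right)}}{8} - \frac{8 \log{\left(t + 1 \right)}}{9} + \frac{55 \log{\left(t + 4 \right)}}{72} + \frac{1}{3 t + 3}] = \frac{- 5 t^{2} - 6 t + 1}{2 t^{4} + 12 t^{3} + 18 t^{2} + 8 t} = f(t).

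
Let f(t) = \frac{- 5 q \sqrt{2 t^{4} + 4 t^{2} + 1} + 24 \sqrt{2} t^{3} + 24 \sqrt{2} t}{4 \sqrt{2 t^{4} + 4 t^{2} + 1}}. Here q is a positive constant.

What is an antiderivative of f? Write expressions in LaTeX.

An antiderivative is F(t) = - \frac{5 q t - 6 \sqrt{2} \sqrt{2 t^{4} + 4 t^{2} + 1}}{4}.

For F(t) to be correct the identity F'(t) - f(t) = 0 must hold.
Check: d/dt[- \frac{5 q t - 6 \sqrt{2} \sqrt{2 t^{4} + 4 t^{2} + 1}}{4}] = \frac{- 5 q \sqrt{2 t^{4} + 4 t^{2} + 1} + 24 \sqrt{2} t^{3} + 24 \sqrt{2} t}{4 \sqrt{2 t^{4} + 4 t^{2} + 1}} = f(t).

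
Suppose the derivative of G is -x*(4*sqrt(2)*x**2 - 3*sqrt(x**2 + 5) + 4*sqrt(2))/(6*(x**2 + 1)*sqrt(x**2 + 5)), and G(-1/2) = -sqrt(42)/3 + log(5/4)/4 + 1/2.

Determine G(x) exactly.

Differentiate the proposed G(x) back; it has to land on the given G'(x).
A general antiderivative is -4*sqrt(x**2/2 + 5/2)/3 + log(x**2 + 1)/4 + C.
The condition gives C = -sqrt(42)/3 + log(5/4)/4 + 1/2 - (-sqrt(42)/3 + log(5/4)/4) = 1/2.
So G(x) = -2*sqrt(2)*sqrt(x**2 + 5)/3 + log(x**2 + 1)/4 + 1/2.
Check: d/dx[-2*sqrt(2)*sqrt(x**2 + 5)/3 + log(x**2 + 1)/4 + 1/2] = (-4*sqrt(2)*x**3 + 3*x*sqrt(x**2 + 5) - 4*sqrt(2)*x)/(6*x**2*sqrt(x**2 + 5) + 6*sqrt(x**2 + 5)), which equals G'(x).

G(x) = -2*sqrt(2)*sqrt(x**2 + 5)/3 + log(x**2 + 1)/4 + 1/2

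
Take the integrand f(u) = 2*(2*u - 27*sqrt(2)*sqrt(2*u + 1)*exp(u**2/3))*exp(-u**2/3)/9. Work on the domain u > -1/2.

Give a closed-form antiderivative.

An antiderivative is F(u) = -(4*u + 2)**(3/2) - 2*exp(-u**2/3)/3.

A first test for any F(u): its u-derivative must equal f(u) identically.
Check: d/du[-(4*u + 2)**(3/2) - 2*exp(-u**2/3)/3] = (4*u - 54*sqrt(2)*sqrt(2*u + 1)*exp(u**2/3))*exp(-u**2/3)/9, which equals f(u).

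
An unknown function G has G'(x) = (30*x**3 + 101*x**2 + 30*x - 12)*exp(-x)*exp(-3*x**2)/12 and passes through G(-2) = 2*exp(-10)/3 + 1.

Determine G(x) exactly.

G'(x) has the shape u'v + uv' for u = -5*x**2/12 - 4*x/3 - 1/3 and v = exp(-3*x**2 - x) — it is the derivative of the product u*v.
A general antiderivative is -(5*x**2/4 + 4*x + 1)*exp(-3*x**2 - x)/3 + C.
The condition gives C = 2*exp(-10)/3 + 1 - (2*exp(-10)/3) = 1.
So G(x) = -5*x**2*exp(-x)*exp(-3*x**2)/12 - 4*x*exp(-x)*exp(-3*x**2)/3 + 1 - exp(-x)*exp(-3*x**2)/3.
Check: d/dx[-5*x**2*exp(-x)*exp(-3*x**2)/12 - 4*x*exp(-x)*exp(-3*x**2)/3 + 1 - exp(-x)*exp(-3*x**2)/3] = (30*x**3 + 101*x**2 + 30*x - 12)*exp(-x)*exp(-3*x**2)/12 = G'(x).

G(x) = -5*x**2*exp(-x)*exp(-3*x**2)/12 - 4*x*exp(-x)*exp(-3*x**2)/3 + 1 - exp(-x)*exp(-3*x**2)/3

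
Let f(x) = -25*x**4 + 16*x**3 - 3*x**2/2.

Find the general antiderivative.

F(x) = -5*x**5 + 4*x**4 - x**3/2 + C

Integrate term by term and add the pieces.
Check: d/dx[-5*x**5 + 4*x**4 - x**3/2] = -25*x**4 + 16*x**3 - 3*x**2/2 = f(x).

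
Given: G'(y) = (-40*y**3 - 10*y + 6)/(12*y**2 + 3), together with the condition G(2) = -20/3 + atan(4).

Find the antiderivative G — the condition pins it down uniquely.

The proposed G(y) is checked by its d/dy: the result must match the given G'(y).
A general antiderivative is -5*y**2/3 + atan(2*y) + C.
The condition gives C = -20/3 + atan(4) - (-20/3 + atan(4)) = 0.
So G(y) = -5*y**2/3 + atan(2*y).
Check: d/dy[-5*y**2/3 + atan(2*y)] = (-40*y**3 - 10*y + 6)/(12*y**2 + 3) = G'(y).

G(y) = -5*y**2/3 + atan(2*y)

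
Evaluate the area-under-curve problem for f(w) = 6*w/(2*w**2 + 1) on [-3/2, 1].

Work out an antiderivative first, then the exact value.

Antiderivative: F(w) = 3*log(2*w**2 + 1)/2; value = -3*log(11/2)/2 + 3*log(3)/2

f matches the chain-rule pattern g'(h)*h' with inner function h(w) = 2*w**2 + 1; substituting u = h(w) collapses the integral.
F(w) = 3*log(2*w**2 + 1)/2 is an antiderivative of f.
Check: d/dw[3*log(2*w**2 + 1)/2] = 6*w/(2*w**2 + 1) = f(w).
F(1) = 3*log(3)/2; F(-3/2) = 3*log(11/2)/2.
Integral = F(1) - F(-3/2) = -3*log(11/2)/2 + 3*log(3)/2.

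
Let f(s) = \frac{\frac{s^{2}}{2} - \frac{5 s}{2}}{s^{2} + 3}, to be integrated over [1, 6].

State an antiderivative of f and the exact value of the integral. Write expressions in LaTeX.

Antiderivative: F(s) = \frac{s}{2} - \frac{5 \log{\left(s^{2} + 3 \right)}}{4} - \frac{\sqrt{3} \operatorname{atan}{\left(\frac{\sqrt{3} s}{3} \right)}}{2}; value = - \frac{5 \log{\left(39 \right)}}{4} - \frac{\sqrt{3} \operatorname{atan}{\left(2 \sqrt{3} \right)}}{2} + \frac{\sqrt{3} \pi}{12} + \frac{5 \log{\left(4 \right)}}{4} + \frac{5}{2}

Differentiate the proposed F(s) back; it has to land on f(s) exactly.
F(s) = \frac{s}{2} - \frac{5 \log{\left(s^{2} + 3 \right)}}{4} - \frac{\sqrt{3} \operatorname{atan}{\left(\frac{\sqrt{3} s}{3} \right)}}{2} is an antiderivative of f.
Check: d/ds[\frac{s}{2} - \frac{5 \log{\left(s^{2} + 3 \right)}}{4} - \frac{\sqrt{3} \operatorname{atan}{\left(\frac{\sqrt{3} s}{3} \right)}}{2}] = \frac{s^{2} - 5 s}{2 s^{2} + 6}, which equals f(s).
F(6) = - \frac{5 \log{\left(39 \right)}}{4} - \frac{\sqrt{3} \operatorname{atan}{\left(2 \sqrt{3} \right)}}{2} + 3; F(1) = - \frac{5 \log{\left(4 \right)}}{4} - \frac{\sqrt{3} \pi}{12} + \frac{1}{2}.
Integral = F(6) - F(1) = - \frac{5 \log{\left(39 \right)}}{4} - \frac{\sqrt{3} \operatorname{atan}{\left(2 \sqrt{3} \right)}}{2} + \frac{\sqrt{3} \pi}{12} + \frac{5 \log{\left(4 \right)}}{4} + \frac{5}{2}.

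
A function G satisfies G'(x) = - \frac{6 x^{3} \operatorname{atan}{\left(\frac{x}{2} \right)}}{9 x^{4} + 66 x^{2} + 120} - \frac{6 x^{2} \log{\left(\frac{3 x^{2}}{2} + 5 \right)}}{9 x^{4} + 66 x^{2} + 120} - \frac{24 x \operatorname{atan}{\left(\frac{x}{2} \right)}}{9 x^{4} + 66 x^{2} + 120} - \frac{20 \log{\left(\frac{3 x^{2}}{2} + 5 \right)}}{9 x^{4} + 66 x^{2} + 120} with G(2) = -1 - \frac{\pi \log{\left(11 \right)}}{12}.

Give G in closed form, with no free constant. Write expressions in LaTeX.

G(x) = \frac{- \log{\left(\frac{3 x^{2}}{2} + 5 \right)} \operatorname{atan}{\left(\frac{x}{2} \right)} - 3}{3}

G'(x) has the shape u'v + uv' for u = - \frac{\operatorname{atan}{\left(\frac{x}{2} \right)}}{3} and v = \log{\left(\frac{3 x^{2}}{2} + 5 \right)} — it is the derivative of the product u*v.
A general antiderivative is - \frac{\log{\left(\frac{3 x^{2}}{2} + 5 \right)} \operatorname{atan}{\left(\frac{x}{2} \right)}}{3} + C.
The condition gives C = -1 - \frac{\pi \log{\left(11 \right)}}{12} - (- \frac{\pi \log{\left(11 \right)}}{12}) = -1.
So G(x) = \frac{- \log{\left(\frac{3 x^{2}}{2} + 5 \right)} \operatorname{atan}{\left(\frac{x}{2} \right)} - 3}{3}.
Check: d/dx[\frac{- \log{\left(\frac{3 x^{2}}{2} + 5 \right)} \operatorname{atan}{\left(\frac{x}{2} \right)} - 3}{3}] = \frac{- 6 x^{3} \operatorname{atan}{\left(\frac{x}{2} \right)} - 6 x^{2} \log{\left(\frac{3 x^{2}}{2} + 5 \right)} - 24 x \operatorname{atan}{\left(\frac{x}{2} \right)} - 20 \log{\left(\frac{3 x^{2}}{2} + 5 \right)}}{9 x^{4} + 66 x^{2} + 120}, which equals G'(x).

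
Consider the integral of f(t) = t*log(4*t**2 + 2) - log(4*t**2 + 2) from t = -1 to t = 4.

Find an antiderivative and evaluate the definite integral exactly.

Integrate term by term and add the pieces.
F(t) = t**2*log(4*t**2 + 2)/2 - t**2/2 - t*log(4*t**2 + 2) + 2*t + log(t**2 + 1/2)/4 - sqrt(2)*atan(sqrt(2)*t) is an antiderivative of f.
Check: d/dt[t**2*log(4*t**2 + 2)/2 - t**2/2 - t*log(4*t**2 + 2) + 2*t + log(t**2 + 1/2)/4 - sqrt(2)*atan(sqrt(2)*t)] = t*log(2*t**2 + 1) + t*log(2) - log(2*t**2 + 1) - log(2), which equals f(t).
F(4) = -sqrt(2)*atan(4*sqrt(2)) + log(33/2)/4 + 4*log(66); F(-1) = -5/2 + log(3/2)/4 + sqrt(2)*atan(sqrt(2)) + 3*log(6)/2.
Integral = F(4) - F(-1) = -3*log(6)/2 - sqrt(2)*atan(4*sqrt(2)) - sqrt(2)*atan(sqrt(2)) - log(3/2)/4 + log(33/2)/4 + 5/2 + 4*log(66).

Antiderivative: F(t) = t**2*log(4*t**2 + 2)/2 - t**2/2 - t*log(4*t**2 + 2) + 2*t + log(t**2 + 1/2)/4 - sqrt(2)*atan(sqrt(2)*t); value = -3*log(6)/2 - sqrt(2)*atan(4*sqrt(2)) - sqrt(2)*atan(sqrt(2)) - log(3/2)/4 + log(33/2)/4 + 5/2 + 4*log(66)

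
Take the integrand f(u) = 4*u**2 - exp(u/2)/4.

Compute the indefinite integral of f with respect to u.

F(u) = 4*u**3/3 - exp(u/2)/2 + C

Integrate term by term and add the pieces.
Check: d/du[4*u**3/3 - exp(u/2)/2] = 4*u**2 - exp(u/2)/4 = f(u).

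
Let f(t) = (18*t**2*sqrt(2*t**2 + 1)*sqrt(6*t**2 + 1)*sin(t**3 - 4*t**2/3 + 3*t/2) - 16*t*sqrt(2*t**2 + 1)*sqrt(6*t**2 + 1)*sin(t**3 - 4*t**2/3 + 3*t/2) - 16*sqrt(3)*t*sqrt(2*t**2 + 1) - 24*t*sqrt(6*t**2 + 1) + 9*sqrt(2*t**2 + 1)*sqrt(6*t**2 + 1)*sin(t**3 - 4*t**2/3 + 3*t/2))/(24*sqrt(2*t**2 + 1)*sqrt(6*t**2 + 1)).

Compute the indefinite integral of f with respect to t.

F(t) = sqrt(3)*(-6*sqrt(3)*sqrt(2*t**2 + 1) - 4*sqrt(6*t**2 + 1) - 3*sqrt(3)*cos(t**3 - 4*t**2/3 + 3*t/2))/36 + C

A first test for any F(t): its t-derivative must equal f(t) identically.
Check: d/dt[sqrt(3)*(-6*sqrt(3)*sqrt(2*t**2 + 1) - 4*sqrt(6*t**2 + 1) - 3*sqrt(3)*cos(t**3 - 4*t**2/3 + 3*t/2))/36] = (18*t**2*sqrt(2*t**2 + 1)*sqrt(6*t**2 + 1)*sin(t**3 - 4*t**2/3 + 3*t/2) - 16*t*sqrt(2*t**2 + 1)*sqrt(6*t**2 + 1)*sin(t**3 - 4*t**2/3 + 3*t/2) - 16*sqrt(3)*t*sqrt(2*t**2 + 1) - 24*t*sqrt(6*t**2 + 1) + 9*sqrt(2*t**2 + 1)*sqrt(6*t**2 + 1)*sin(t**3 - 4*t**2/3 + 3*t/2))/(24*sqrt(2*t**2 + 1)*sqrt(6*t**2 + 1)) = f(t).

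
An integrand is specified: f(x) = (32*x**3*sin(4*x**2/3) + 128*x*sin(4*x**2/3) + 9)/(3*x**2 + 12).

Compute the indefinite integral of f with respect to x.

A first test for any F(x): its x-derivative must equal f(x) identically.
Check: d/dx[-4*cos(4*x**2/3) + 3*atan(x/2)/2] = (32*x**3*sin(4*x**2/3) + 128*x*sin(4*x**2/3) + 9)/(3*x**2 + 12) = f(x).

F(x) = -4*cos(4*x**2/3) + 3*atan(x/2)/2 + C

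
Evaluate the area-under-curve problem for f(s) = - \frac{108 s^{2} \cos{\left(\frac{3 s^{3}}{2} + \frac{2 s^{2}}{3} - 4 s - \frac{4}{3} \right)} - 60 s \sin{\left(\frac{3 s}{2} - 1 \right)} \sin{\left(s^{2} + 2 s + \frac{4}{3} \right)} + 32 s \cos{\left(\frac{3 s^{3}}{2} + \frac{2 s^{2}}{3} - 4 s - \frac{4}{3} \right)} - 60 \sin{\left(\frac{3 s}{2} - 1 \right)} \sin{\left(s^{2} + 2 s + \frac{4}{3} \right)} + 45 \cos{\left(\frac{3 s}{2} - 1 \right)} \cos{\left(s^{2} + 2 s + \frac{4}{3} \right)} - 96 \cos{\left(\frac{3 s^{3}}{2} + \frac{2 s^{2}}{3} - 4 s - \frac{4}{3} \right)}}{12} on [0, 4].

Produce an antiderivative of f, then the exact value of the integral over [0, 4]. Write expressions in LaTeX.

A candidate is checked by its d/ds: the result must match f(s).
F(s) = \frac{- 5 \sin{\left(\frac{3 s}{2} - 1 \right)} \cos{\left(s^{2} + 2 s + \frac{4}{3} \right)} - 4 \sin{\left(\frac{3 s^{3}}{2} + \frac{2 s^{2}}{3} - 4 s - \frac{4}{3} \right)}}{2} is an antiderivative of f.
Check: d/ds[\frac{- 5 \sin{\left(\frac{3 s}{2} - 1 \right)} \cos{\left(s^{2} + 2 s + \frac{4}{3} \right)} - 4 \sin{\left(\frac{3 s^{3}}{2} + \frac{2 s^{2}}{3} - 4 s - \frac{4}{3} \right)}}{2}] = - 9 s^{2} \cos{\left(\frac{3 s^{3}}{2} + \frac{2 s^{2}}{3} - 4 s - \frac{4}{3} \right)} + 5 s \sin{\left(\frac{3 s}{2} - 1 \right)} \sin{\left(s^{2} + 2 s + \frac{4}{3} \right)} - \frac{8 s \cos{\left(\frac{3 s^{3}}{2} + \frac{2 s^{2}}{3} - 4 s - \frac{4}{3} \right)}}{3} + 5 \sin{\left(\frac{3 s}{2} - 1 \right)} \sin{\left(s^{2} + 2 s + \frac{4}{3} \right)} - \frac{15 \cos{\left(\frac{3 s}{2} - 1 \right)} \cos{\left(s^{2} + 2 s + \frac{4}{3} \right)}}{4} + 8 \cos{\left(\frac{3 s^{3}}{2} + \frac{2 s^{2}}{3} - 4 s - \frac{4}{3} \right)}, which equals f(s).
F(4) = - 2 \sin{\left(\frac{268}{3} \right)} - \frac{5 \sin{\left(5 \right)} \cos{\left(\frac{76}{3} \right)}}{2}; F(0) = \frac{5 \sin{\left(1 \right)} \cos{\left(\frac{4}{3} \right)}}{2} + 2 \sin{\left(\frac{4}{3} \right)}.
Integral = F(4) - F(0) = - 2 \sin{\left(\frac{268}{3} \right)} - 2 \sin{\left(\frac{4}{3} \right)} - \frac{5 \sin{\left(1 \right)} \cos{\left(\frac{4}{3} \right)}}{2} - \frac{5 \sin{\left(5 \right)} \cos{\left(\frac{76}{3} \right)}}{2}.

Antiderivative: F(s) = \frac{- 5 \sin{\left(\frac{3 s}{2} - 1 \right)} \cos{\left(s^{2} + 2 s + \frac{4}{3} \right)} - 4 \sin{\left(\frac{3 s^{3}}{2} + \frac{2 s^{2}}{3} - 4 s - \frac{4}{3} \right)}}{2}; value = - 2 \sin{\left(\frac{268}{3} \right)} - 2 \sin{\left(\frac{4}{3} \right)} - \frac{5 \sin{\left(1 \right)} \cos{\left(\frac{4}{3} \right)}}{2} - \frac{5 \sin{\left(5 \right)} \cos{\left(\frac{76}{3} \right)}}{2}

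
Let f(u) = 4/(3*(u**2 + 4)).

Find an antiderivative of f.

An antiderivative is F(u) = 2*atan(u/2)/3.

Whatever form F(u) takes, F'(u) = f(u) is non-negotiable.
Check: d/du[2*atan(u/2)/3] = 4/(3*u**2 + 12), which equals f(u).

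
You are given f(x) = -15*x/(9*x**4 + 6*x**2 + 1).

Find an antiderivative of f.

An antiderivative is F(x) = 5/(3*(2*x**2 + 2/3)).

The substitution u = 2*x**2 + 2/3 works: f is exactly (dF/du)*(du/dx) for that inner function.
Check: d/dx[5/(3*(2*x**2 + 2/3))] = -15*x/(9*x**4 + 6*x**2 + 1) = f(x).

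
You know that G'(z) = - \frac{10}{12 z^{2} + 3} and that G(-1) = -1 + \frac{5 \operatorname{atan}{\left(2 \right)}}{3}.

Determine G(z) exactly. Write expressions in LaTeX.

G(z) = - \frac{5 \operatorname{atan}{\left(2 z \right)} + 3}{3}

Any candidate G(z) must reproduce the stated G'(z) exactly.
A general antiderivative is - \frac{5 \operatorname{atan}{\left(2 z \right)}}{3} + C.
The condition gives C = -1 + \frac{5 \operatorname{atan}{\left(2 \right)}}{3} - (\frac{5 \operatorname{atan}{\left(2 \right)}}{3}) = -1.
So G(z) = - \frac{5 \operatorname{atan}{\left(2 z \right)} + 3}{3}.
Check: d/dz[- \frac{5 \operatorname{atan}{\left(2 z \right)} + 3}{3}] = - \frac{10}{12 z^{2} + 3} = G'(z).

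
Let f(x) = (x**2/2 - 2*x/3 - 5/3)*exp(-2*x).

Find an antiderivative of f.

An antiderivative is F(x) = -x**2*exp(-2*x)/4 + x*exp(-2*x)/12 + 7*exp(-2*x)/8.

f has the shape u'v + uv' for u = -x**2/4 + x/12 + 7/8 and v = exp(-2*x) — it is the derivative of the product u*v.
Check: d/dx[-x**2*exp(-2*x)/4 + x*exp(-2*x)/12 + 7*exp(-2*x)/8] = (3*x**2 - 4*x - 10)*exp(-2*x)/6, which equals f(x).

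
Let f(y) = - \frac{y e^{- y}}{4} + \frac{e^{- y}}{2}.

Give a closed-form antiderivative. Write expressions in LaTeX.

Recognize the product-rule pattern: f = u'v + uv' with u = \frac{y}{4} - \frac{1}{4}, v = e^{- y}, so integration by parts undoes it.
Check: d/dy[\frac{\left(y - 1\right) e^{- y}}{4}] = \frac{\left(2 - y\right) e^{- y}}{4}, which equals f(y).

An antiderivative is F(y) = \frac{\left(y - 1\right) e^{- y}}{4}.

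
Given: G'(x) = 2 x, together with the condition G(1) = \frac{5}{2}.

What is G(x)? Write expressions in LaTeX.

G(x) = x^{2} + \frac{3}{2}

A first test for any G(x): its x-derivative must equal the given G'(x).
A general antiderivative is x^{2} + 1 + C.
The condition gives C = \frac{5}{2} - (2) = \frac{1}{2}.
So G(x) = x^{2} + \frac{3}{2}.
Check: d/dx[x^{2} + \frac{3}{2}] = 2 x = G'(x).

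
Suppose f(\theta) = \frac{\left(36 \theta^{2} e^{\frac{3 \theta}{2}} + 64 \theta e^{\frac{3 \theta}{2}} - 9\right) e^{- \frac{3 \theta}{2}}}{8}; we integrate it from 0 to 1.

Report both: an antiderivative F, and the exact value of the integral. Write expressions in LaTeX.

Antiderivative: F(\theta) = \frac{3 \theta^{3}}{2} + 4 \theta^{2} + \frac{3 e^{- \frac{3 \theta}{2}}}{4}; value = \frac{3}{4 e^{\frac{3}{2}}} + \frac{19}{4}

Differentiate the proposed F(\theta) back; it has to land on f(\theta) exactly.
F(\theta) = \frac{3 \theta^{3}}{2} + 4 \theta^{2} + \frac{3 e^{- \frac{3 \theta}{2}}}{4} is an antiderivative of f.
Check: d/d\theta[\frac{3 \theta^{3}}{2} + 4 \theta^{2} + \frac{3 e^{- \frac{3 \theta}{2}}}{4}] = \frac{\left(36 \theta^{2} e^{\frac{3 \theta}{2}} + 64 \theta e^{\frac{3 \theta}{2}} - 9\right) e^{- \frac{3 \theta}{2}}}{8} = f(\theta).
F(1) = \frac{3}{4 e^{\frac{3}{2}}} + \frac{11}{2}; F(0) = \frac{3}{4}.
Integral = F(1) - F(0) = \frac{3}{4 e^{\frac{3}{2}}} + \frac{19}{4}.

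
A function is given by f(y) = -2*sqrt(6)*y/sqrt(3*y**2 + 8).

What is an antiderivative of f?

An antiderivative is F(y) = -2*sqrt(6)*sqrt(3*y**2 + 8)/3.

The substitution u = y**2/2 + 4/3 works: f is exactly (dF/du)*(du/dy) for that inner function.
Check: d/dy[-2*sqrt(6)*sqrt(3*y**2 + 8)/3] = -2*sqrt(6)*y/sqrt(3*y**2 + 8) = f(y).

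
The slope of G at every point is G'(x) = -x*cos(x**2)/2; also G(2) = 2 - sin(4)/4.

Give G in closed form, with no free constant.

G(x) = -(sin(x**2) - 8)/4

For G(x) to be correct, d/dx[G] must agree with the stated G'(x) identically.
A general antiderivative is -sin(x**2)/4 + C.
The condition gives C = 2 - sin(4)/4 - (-sin(4)/4) = 2.
So G(x) = -(sin(x**2) - 8)/4.
Check: d/dx[-(sin(x**2) - 8)/4] = -x*cos(x**2)/2 = G'(x).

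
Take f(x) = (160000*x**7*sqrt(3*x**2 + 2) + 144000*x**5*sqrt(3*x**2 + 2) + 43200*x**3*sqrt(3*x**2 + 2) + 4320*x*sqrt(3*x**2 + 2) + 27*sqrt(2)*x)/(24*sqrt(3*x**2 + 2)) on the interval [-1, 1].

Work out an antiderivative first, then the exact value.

Antiderivative: F(x) = 2500*x**8/3 + 1000*x**6 + 450*x**4 + 90*x**2 + 3*sqrt(3*x**2/2 + 1)/4; value = 0

For F(x) to be correct the identity F'(x) - f(x) = 0 must hold.
F(x) = 2500*x**8/3 + 1000*x**6 + 450*x**4 + 90*x**2 + 3*sqrt(3*x**2/2 + 1)/4 is an antiderivative of f.
Check: d/dx[2500*x**8/3 + 1000*x**6 + 450*x**4 + 90*x**2 + 3*sqrt(3*x**2/2 + 1)/4] = (160000*x**7*sqrt(3*x**2 + 2) + 144000*x**5*sqrt(3*x**2 + 2) + 43200*x**3*sqrt(3*x**2 + 2) + 4320*x*sqrt(3*x**2 + 2) + 27*sqrt(2)*x)/(24*sqrt(3*x**2 + 2)) = f(x).
F(1) = 3*sqrt(10)/8 + 7120/3; F(-1) = 3*sqrt(10)/8 + 7120/3.
Integral = F(1) - F(-1) = 0.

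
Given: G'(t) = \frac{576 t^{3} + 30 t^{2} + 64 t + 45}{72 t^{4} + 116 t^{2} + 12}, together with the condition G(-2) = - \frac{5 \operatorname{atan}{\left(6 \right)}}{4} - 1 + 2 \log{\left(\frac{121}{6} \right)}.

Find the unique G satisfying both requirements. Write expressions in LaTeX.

G(t) = 2 \log{\left(\frac{2 t^{4}}{3} + 2 t^{2} + \frac{3}{2} \right)} + \frac{5 \operatorname{atan}{\left(3 t \right)}}{4} - 1

Differentiate the proposed G(t) back; it has to land on the given G'(t).
A general antiderivative is 2 \log{\left(\frac{2 t^{4}}{3} + 2 t^{2} + \frac{3}{2} \right)} + \frac{5 \operatorname{atan}{\left(3 t \right)}}{4} + C.
The condition gives C = - \frac{5 \operatorname{atan}{\left(6 \right)}}{4} - 1 + 2 \log{\left(\frac{121}{6} \right)} - (- \frac{5 \operatorname{atan}{\left(6 \right)}}{4} + 2 \log{\left(\frac{121}{6} \right)}) = -1.
So G(t) = 2 \log{\left(\frac{2 t^{4}}{3} + 2 t^{2} + \frac{3}{2} \right)} + \frac{5 \operatorname{atan}{\left(3 t \right)}}{4} - 1.
Check: d/dt[2 \log{\left(\frac{2 t^{4}}{3} + 2 t^{2} + \frac{3}{2} \right)} + \frac{5 \operatorname{atan}{\left(3 t \right)}}{4} - 1] = \frac{576 t^{3} + 30 t^{2} + 64 t + 45}{72 t^{4} + 116 t^{2} + 12} = G'(t).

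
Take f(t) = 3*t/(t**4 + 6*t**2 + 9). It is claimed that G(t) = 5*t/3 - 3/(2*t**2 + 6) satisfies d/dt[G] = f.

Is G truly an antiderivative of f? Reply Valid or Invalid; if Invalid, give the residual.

d/dt[G] = (5*t**4 + 30*t**2 + 9*t + 45)/(3*t**4 + 18*t**2 + 27)
d/dt[G] - f(t) = 5/3 != 0.

Invalid: d/dt[G] - f = 5/3, which is not 0.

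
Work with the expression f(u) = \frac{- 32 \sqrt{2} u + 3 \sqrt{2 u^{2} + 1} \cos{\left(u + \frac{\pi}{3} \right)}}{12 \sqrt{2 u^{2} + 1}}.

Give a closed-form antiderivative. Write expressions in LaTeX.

An antiderivative is F(u) = \frac{- 16 \sqrt{2} \sqrt{2 u^{2} + 1} + 3 \sin{\left(u + \frac{\pi}{3} \right)}}{12}.

For F(u) to be correct the identity F'(u) - f(u) = 0 must hold.
Check: d/du[\frac{- 16 \sqrt{2} \sqrt{2 u^{2} + 1} + 3 \sin{\left(u + \frac{\pi}{3} \right)}}{12}] = \frac{- 32 \sqrt{2} u + 3 \sqrt{2 u^{2} + 1} \cos{\left(u + \frac{\pi}{3} \right)}}{12 \sqrt{2 u^{2} + 1}} = f(u).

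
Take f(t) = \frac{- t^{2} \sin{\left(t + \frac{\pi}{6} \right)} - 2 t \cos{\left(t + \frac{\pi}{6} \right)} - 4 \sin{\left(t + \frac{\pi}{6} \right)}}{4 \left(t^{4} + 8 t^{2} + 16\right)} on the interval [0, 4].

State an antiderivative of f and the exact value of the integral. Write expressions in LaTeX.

Recognize the product-rule pattern: f = u'v + uv' with u = \frac{1}{4 \left(t^{2} + 4\right)}, v = \cos{\left(t + \frac{\pi}{6} \right)}, so integration by parts undoes it.
F(t) = \frac{\cos{\left(t + \frac{\pi}{6} \right)}}{4 \left(t^{2} + 4\right)} is an antiderivative of f.
Check: d/dt[\frac{\cos{\left(t + \frac{\pi}{6} \right)}}{4 \left(t^{2} + 4\right)}] = \frac{- t^{2} \sin{\left(t + \frac{\pi}{6} \right)} - 2 t \cos{\left(t + \frac{\pi}{6} \right)} - 4 \sin{\left(t + \frac{\pi}{6} \right)}}{4 t^{4} + 32 t^{2} + 64}, which equals f(t).
F(4) = \frac{\cos{\left(\frac{\pi}{6} + 4 \right)}}{80}; F(0) = \frac{\sqrt{3}}{32}.
Integral = F(4) - F(0) = - \frac{\sqrt{3}}{32} + \frac{\cos{\left(\frac{\pi}{6} + 4 \right)}}{80}.

Antiderivative: F(t) = \frac{\cos{\left(t + \frac{\pi}{6} \right)}}{4 \left(t^{2} + 4\right)}; value = - \frac{\sqrt{3}}{32} + \frac{\cos{\left(\frac{\pi}{6} + 4 \right)}}{80}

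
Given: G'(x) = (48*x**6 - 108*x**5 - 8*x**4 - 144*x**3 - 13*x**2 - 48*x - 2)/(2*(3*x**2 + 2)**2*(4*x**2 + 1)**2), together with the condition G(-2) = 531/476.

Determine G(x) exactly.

G(x) = -x/(3*(2*x**2 + 4/3)) + 1 + 3/(4*(4*x**2 + 1))

Differentiate the proposed G(x) back; it has to land on the given G'(x).
A general antiderivative is -x/(3*(2*x**2 + 4/3)) + 3/(4*(4*x**2 + 1)) + C.
The condition gives C = 531/476 - (55/476) = 1.
So G(x) = -x/(3*(2*x**2 + 4/3)) + 1 + 3/(4*(4*x**2 + 1)).
Check: d/dx[-x/(3*(2*x**2 + 4/3)) + 1 + 3/(4*(4*x**2 + 1))] = (48*x**6 - 108*x**5 - 8*x**4 - 144*x**3 - 13*x**2 - 48*x - 2)/(288*x**8 + 528*x**6 + 338*x**4 + 88*x**2 + 8), which equals G'(x).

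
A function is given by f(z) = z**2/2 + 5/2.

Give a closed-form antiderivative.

An antiderivative F(z) passes only if d/dz[F] lands on f(z) exactly.
Check: d/dz[z**3/6 + 5*z/2] = z**2/2 + 5/2 = f(z).

An antiderivative is F(z) = z**3/6 + 5*z/2.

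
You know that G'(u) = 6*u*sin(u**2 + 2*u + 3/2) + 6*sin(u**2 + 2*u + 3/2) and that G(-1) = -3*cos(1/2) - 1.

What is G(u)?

G'(u) matches the chain-rule pattern g'(h)*h' with inner function h(u) = u**2 + 2*u + 3/2; substituting w = h(u) collapses the integral.
A general antiderivative is -3*cos(u**2 + 2*u + 3/2) + C.
The condition gives C = -3*cos(1/2) - 1 - (-3*cos(1/2)) = -1.
So G(u) = -3*cos(u**2 + 2*u + 3/2) - 1.
Check: d/du[-3*cos(u**2 + 2*u + 3/2) - 1] = 6*u*sin(u**2 + 2*u + 3/2) + 6*sin(u**2 + 2*u + 3/2) = G'(u).

G(u) = -3*cos(u**2 + 2*u + 3/2) - 1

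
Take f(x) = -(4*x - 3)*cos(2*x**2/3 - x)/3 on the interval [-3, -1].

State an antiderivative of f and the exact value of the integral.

Antiderivative: F(x) = -sin(2*x**2/3 - x); value = -sin(5/3) + sin(9)

f matches the chain-rule pattern g'(h)*h' with inner function h(x) = 2*x**2/3 - x; substituting u = h(x) collapses the integral.
F(x) = -sin(2*x**2/3 - x) is an antiderivative of f.
Check: d/dx[-sin(2*x**2/3 - x)] = -4*x*cos(2*x**2/3 - x)/3 + cos(2*x**2/3 - x), which equals f(x).
F(-1) = -sin(5/3); F(-3) = -sin(9).
Integral = F(-1) - F(-3) = -sin(5/3) + sin(9).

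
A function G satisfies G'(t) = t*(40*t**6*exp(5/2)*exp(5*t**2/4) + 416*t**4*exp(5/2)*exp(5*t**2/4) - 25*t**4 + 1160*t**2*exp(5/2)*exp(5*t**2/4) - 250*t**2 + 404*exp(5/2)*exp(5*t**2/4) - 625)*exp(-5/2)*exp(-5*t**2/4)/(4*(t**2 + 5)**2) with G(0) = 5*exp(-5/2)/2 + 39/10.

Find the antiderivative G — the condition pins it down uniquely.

G(t) = (5*t**6 + 29*t**4 + 28*t**2 + 5*t**2*exp(-5/2)*exp(-5*t**2/4) + 39 + 25*exp(-5/2)*exp(-5*t**2/4))/(2*(t**2 + 5))

Since d/dt undoes antidifferentiation here, G(t) must give back the stated G'(t).
A general antiderivative is 5*t**4/2 + 2*t**2 + 5*exp(-5*t**2/4 - 5/2)/2 + 4 - 1/(2*(t**2 + 5)) + C.
The condition gives C = 5*exp(-5/2)/2 + 39/10 - (5*exp(-5/2)/2 + 39/10) = 0.
So G(t) = (5*t**6 + 29*t**4 + 28*t**2 + 5*t**2*exp(-5/2)*exp(-5*t**2/4) + 39 + 25*exp(-5/2)*exp(-5*t**2/4))/(2*(t**2 + 5)).
Check: d/dt[(5*t**6 + 29*t**4 + 28*t**2 + 5*t**2*exp(-5/2)*exp(-5*t**2/4) + 39 + 25*exp(-5/2)*exp(-5*t**2/4))/(2*(t**2 + 5))] = (40*t**7*exp(5)*exp(5*t**2/2) - 25*t**5*exp(5/2)*exp(5*t**2/4) + 416*t**5*exp(5)*exp(5*t**2/2) - 250*t**3*exp(5/2)*exp(5*t**2/4) + 1160*t**3*exp(5)*exp(5*t**2/2) - 625*t*exp(5/2)*exp(5*t**2/4) + 404*t*exp(5)*exp(5*t**2/2))/(4*t**4*exp(5)*exp(5*t**2/2) + 40*t**2*exp(5)*exp(5*t**2/2) + 100*exp(5)*exp(5*t**2/2)), which equals G'(t).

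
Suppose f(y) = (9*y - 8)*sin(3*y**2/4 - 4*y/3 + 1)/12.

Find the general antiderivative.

The substitution u = 3*y**2/4 - 4*y/3 + 1 works: f is exactly (dF/du)*(du/dy) for that inner function.
Check: d/dy[-cos(3*y**2/4 - 4*y/3 + 1)/2] = 3*y*sin(3*y**2/4 - 4*y/3 + 1)/4 - 2*sin(3*y**2/4 - 4*y/3 + 1)/3, which equals f(y).

F(y) = -cos(3*y**2/4 - 4*y/3 + 1)/2 + C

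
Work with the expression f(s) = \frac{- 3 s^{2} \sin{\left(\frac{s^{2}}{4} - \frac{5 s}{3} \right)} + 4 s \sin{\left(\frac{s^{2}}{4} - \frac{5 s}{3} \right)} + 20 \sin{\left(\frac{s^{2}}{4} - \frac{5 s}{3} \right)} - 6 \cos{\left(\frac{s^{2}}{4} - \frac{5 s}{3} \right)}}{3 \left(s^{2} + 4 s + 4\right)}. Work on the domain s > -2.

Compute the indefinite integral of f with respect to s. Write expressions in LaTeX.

Recognize the product-rule pattern: f = u'v + uv' with u = \frac{2}{s + 2}, v = \cos{\left(\frac{s^{2}}{4} - \frac{5 s}{3} \right)}, so integration by parts undoes it.
Check: d/ds[\frac{2 \cos{\left(\frac{s^{2}}{4} - \frac{5 s}{3} \right)}}{s + 2}] = \frac{- 3 s^{2} \sin{\left(\frac{s^{2}}{4} - \frac{5 s}{3} \right)} + 4 s \sin{\left(\frac{s^{2}}{4} - \frac{5 s}{3} \right)} + 20 \sin{\left(\frac{s^{2}}{4} - \frac{5 s}{3} \right)} - 6 \cos{\left(\frac{s^{2}}{4} - \frac{5 s}{3} \right)}}{3 s^{2} + 12 s + 12}, which equals f(s).

F(s) = \frac{2 \cos{\left(\frac{s^{2}}{4} - \frac{5 s}{3} \right)}}{s + 2} + C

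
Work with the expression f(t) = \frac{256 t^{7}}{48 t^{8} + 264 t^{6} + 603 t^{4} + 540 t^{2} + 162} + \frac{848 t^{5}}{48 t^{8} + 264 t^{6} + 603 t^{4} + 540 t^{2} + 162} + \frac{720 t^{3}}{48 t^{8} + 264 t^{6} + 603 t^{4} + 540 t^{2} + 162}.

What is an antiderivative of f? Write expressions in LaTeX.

An antiderivative is F(t) = \frac{4 \log{\left(t^{4} + 4 t^{2} + 6 \right)}}{3} + \frac{2}{4 t^{2} + 3}.

The integrand splits into summands that can be handled one at a time.
Check: d/dt[\frac{4 \log{\left(t^{4} + 4 t^{2} + 6 \right)}}{3} + \frac{2}{4 t^{2} + 3}] = \frac{256 t^{7} + 848 t^{5} + 720 t^{3}}{48 t^{8} + 264 t^{6} + 603 t^{4} + 540 t^{2} + 162}, which equals f(t).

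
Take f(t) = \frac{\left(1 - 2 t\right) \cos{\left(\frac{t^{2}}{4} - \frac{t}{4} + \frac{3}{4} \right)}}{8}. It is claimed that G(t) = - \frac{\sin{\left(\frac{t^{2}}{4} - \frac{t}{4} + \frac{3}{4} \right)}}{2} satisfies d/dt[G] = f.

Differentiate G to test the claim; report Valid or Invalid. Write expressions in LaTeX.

d/dt[G] = - \frac{t \cos{\left(\frac{t^{2}}{4} - \frac{t}{4} + \frac{3}{4} \right)}}{4} + \frac{\cos{\left(\frac{t^{2}}{4} - \frac{t}{4} + \frac{3}{4} \right)}}{8}
This equals f(t) exactly, so the claim holds.

Valid. The derivative of G reproduces f.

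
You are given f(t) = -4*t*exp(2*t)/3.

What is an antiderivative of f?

f has the shape u'v + uv' for u = 1/3 - 2*t/3 and v = exp(2*t) — it is the derivative of the product u*v.
Check: d/dt[(1 - 2*t)*exp(2*t)/3] = -4*t*exp(2*t)/3 = f(t).

An antiderivative is F(t) = (1 - 2*t)*exp(2*t)/3.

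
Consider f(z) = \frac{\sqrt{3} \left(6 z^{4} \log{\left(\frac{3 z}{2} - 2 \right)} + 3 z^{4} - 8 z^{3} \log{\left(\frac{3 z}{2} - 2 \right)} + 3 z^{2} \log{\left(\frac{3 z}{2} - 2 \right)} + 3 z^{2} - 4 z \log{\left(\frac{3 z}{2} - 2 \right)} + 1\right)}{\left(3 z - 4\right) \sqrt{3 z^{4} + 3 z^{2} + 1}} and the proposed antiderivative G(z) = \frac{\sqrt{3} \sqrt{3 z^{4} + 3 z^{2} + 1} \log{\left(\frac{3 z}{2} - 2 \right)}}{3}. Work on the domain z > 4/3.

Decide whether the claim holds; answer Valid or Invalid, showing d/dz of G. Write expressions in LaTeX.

Valid - differentiating G returns exactly f.

d/dz[G] = \frac{6 \sqrt{3} z^{4} \log{\left(\frac{3 z}{2} - 2 \right)} + 3 \sqrt{3} z^{4} - 8 \sqrt{3} z^{3} \log{\left(\frac{3 z}{2} - 2 \right)} + 3 \sqrt{3} z^{2} \log{\left(\frac{3 z}{2} - 2 \right)} + 3 \sqrt{3} z^{2} - 4 \sqrt{3} z \log{\left(\frac{3 z}{2} - 2 \right)} + \sqrt{3}}{3 z \sqrt{3 z^{4} + 3 z^{2} + 1} - 4 \sqrt{3 z^{4} + 3 z^{2} + 1}}
This equals f(z) exactly, so the claim holds.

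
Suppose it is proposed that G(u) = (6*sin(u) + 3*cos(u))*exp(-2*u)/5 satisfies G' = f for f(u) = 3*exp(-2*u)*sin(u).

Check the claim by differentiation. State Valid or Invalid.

Invalid: d/du[G] - f = -6*exp(-2*u)*sin(u), which is not 0.

d/du[G] = -3*exp(-2*u)*sin(u)
d/du[G] - f(u) = -6*exp(-2*u)*sin(u) != 0.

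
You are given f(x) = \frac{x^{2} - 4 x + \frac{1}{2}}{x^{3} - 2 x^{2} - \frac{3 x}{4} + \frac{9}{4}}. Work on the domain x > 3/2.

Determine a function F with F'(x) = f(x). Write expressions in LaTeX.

The denominator factors as \left(x + 1\right) \left(2 x - 3\right)^{2}; partial fractions split f into directly integrable pieces: \frac{6}{25 \left(2 x - 3\right)} - \frac{26}{5 \left(2 x - 3\right)^{2}} + \frac{22}{25 \left(x + 1\right)}.
Check: d/dx[\frac{6 x \log{\left(x - \frac{3}{2} \right)} + 44 x \log{\left(x + 1 \right)} - 9 \log{\left(x - \frac{3}{2} \right)} - 66 \log{\left(x + 1 \right)} + 65}{50 x - 75}] = \frac{4 x^{2} - 16 x + 2}{4 x^{3} - 8 x^{2} - 3 x + 9}, which equals f(x).

An antiderivative is F(x) = \frac{6 x \log{\left(x - \frac{3}{2} \right)} + 44 x \log{\left(x + 1 \right)} - 9 \log{\left(x - \frac{3}{2} \right)} - 66 \log{\left(x + 1 \right)} + 65}{50 x - 75}.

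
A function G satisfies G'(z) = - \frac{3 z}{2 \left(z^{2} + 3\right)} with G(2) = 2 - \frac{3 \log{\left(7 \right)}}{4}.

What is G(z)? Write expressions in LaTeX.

G(z) = 2 - \frac{3 \log{\left(z^{2} + 3 \right)}}{4}

The substitution u = z^{2} + 3 works: G'(z) is exactly (dG/du)*(du/dz) for that inner function.
A general antiderivative is - \frac{3 \log{\left(z^{2} + 3 \right)}}{4} + C.
The condition gives C = 2 - \frac{3 \log{\left(7 \right)}}{4} - (- \frac{3 \log{\left(7 \right)}}{4}) = 2.
So G(z) = 2 - \frac{3 \log{\left(z^{2} + 3 \right)}}{4}.
Check: d/dz[2 - \frac{3 \log{\left(z^{2} + 3 \right)}}{4}] = - \frac{3 z}{2 z^{2} + 6}, which equals G'(z).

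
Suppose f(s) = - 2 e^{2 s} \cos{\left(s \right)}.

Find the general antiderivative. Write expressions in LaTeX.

Since d/ds undoes antidifferentiation here, F'(s) = f(s) is required of F(s).
Check: d/ds[\frac{2 \left(- \sin{\left(s \right)} - 2 \cos{\left(s \right)}\right) e^{2 s}}{5}] = - 2 e^{2 s} \cos{\left(s \right)} = f(s).

F(s) = \frac{2 \left(- \sin{\left(s \right)} - 2 \cos{\left(s \right)}\right) e^{2 s}}{5} + C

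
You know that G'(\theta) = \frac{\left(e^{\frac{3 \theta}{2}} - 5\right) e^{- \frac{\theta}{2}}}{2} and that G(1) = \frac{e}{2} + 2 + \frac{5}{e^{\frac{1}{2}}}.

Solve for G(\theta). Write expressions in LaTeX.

Recover the given G'(\theta) by differentiating a candidate G(\theta); any mismatch rules it out.
A general antiderivative is \frac{e^{\theta}}{2} + 5 e^{- \frac{\theta}{2}} + C.
The condition gives C = \frac{e}{2} + 2 + \frac{5}{e^{\frac{1}{2}}} - (\frac{e}{2} + \frac{5}{e^{\frac{1}{2}}}) = 2.
So G(\theta) = \frac{\left(e^{\frac{3 \theta}{2}} + 4 e^{\frac{\theta}{2}} + 10\right) e^{- \frac{\theta}{2}}}{2}.
Check: d/d\theta[\frac{\left(e^{\frac{3 \theta}{2}} + 4 e^{\frac{\theta}{2}} + 10\right) e^{- \frac{\theta}{2}}}{2}] = \frac{\left(e^{\frac{3 \theta}{2}} - 5\right) e^{- \frac{\theta}{2}}}{2} = G'(\theta).

G(\theta) = \frac{\left(e^{\frac{3 \theta}{2}} + 4 e^{\frac{\theta}{2}} + 10\right) e^{- \frac{\theta}{2}}}{2}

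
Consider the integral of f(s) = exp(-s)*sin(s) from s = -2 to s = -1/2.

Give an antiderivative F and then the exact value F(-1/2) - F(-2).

Since d/ds undoes antidifferentiation here, F'(s) = f(s) is required of F(s).
F(s) = -(sin(s) + cos(s))*exp(-s)/2 is an antiderivative of f.
Check: d/ds[-(sin(s) + cos(s))*exp(-s)/2] = exp(-s)*sin(s) = f(s).
F(-1/2) = -exp(1/2)*cos(1/2)/2 + exp(1/2)*sin(1/2)/2; F(-2) = -exp(2)*cos(2)/2 + exp(2)*sin(2)/2.
Integral = F(-1/2) - F(-2) = -exp(2)*sin(2)/2 + exp(2)*cos(2)/2 - exp(1/2)*cos(1/2)/2 + exp(1/2)*sin(1/2)/2.

Antiderivative: F(s) = -(sin(s) + cos(s))*exp(-s)/2; value = -exp(2)*sin(2)/2 + exp(2)*cos(2)/2 - exp(1/2)*cos(1/2)/2 + exp(1/2)*sin(1/2)/2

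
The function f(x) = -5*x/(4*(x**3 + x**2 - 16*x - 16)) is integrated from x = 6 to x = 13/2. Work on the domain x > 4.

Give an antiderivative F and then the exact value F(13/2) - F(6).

Antiderivative: F(x) = -(3*log(x - 4) + 2*log(x + 1) - 5*log(x + 4))/24; value = -5*log(10)/24 - log(15/2)/12 - log(5/2)/8 + log(2)/8 + log(7)/12 + 5*log(21/2)/24

Factor the denominator (4*(x - 4)*(x + 1)*(x + 4)) and decompose: f = 5/(24*(x + 4)) - 1/(12*(x + 1)) - 1/(8*(x - 4)); each piece integrates to a log, atan, or power term.
F(x) = -(3*log(x - 4) + 2*log(x + 1) - 5*log(x + 4))/24 is an antiderivative of f.
Check: d/dx[-(3*log(x - 4) + 2*log(x + 1) - 5*log(x + 4))/24] = -5*x/(4*x**3 + 4*x**2 - 64*x - 64), which equals f(x).
F(13/2) = -log(15/2)/12 - log(5/2)/8 + 5*log(21/2)/24; F(6) = -log(7)/12 - log(2)/8 + 5*log(10)/24.
Integral = F(13/2) - F(6) = -5*log(10)/24 - log(15/2)/12 - log(5/2)/8 + log(2)/8 + log(7)/12 + 5*log(21/2)/24.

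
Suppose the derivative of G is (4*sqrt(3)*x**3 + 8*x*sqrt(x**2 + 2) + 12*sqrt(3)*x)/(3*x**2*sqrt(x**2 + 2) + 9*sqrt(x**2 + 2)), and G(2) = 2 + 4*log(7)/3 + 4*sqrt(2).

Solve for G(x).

G(x) = 4*sqrt(3*x**2 + 6)/3 + 4*log(x**2 + 3)/3 + 2

For G(x) to be correct, d/dx[G] must agree with the stated G'(x) identically.
A general antiderivative is 4*sqrt(3*x**2 + 6)/3 + 4*log(x**2 + 3)/3 + C.
The condition gives C = 2 + 4*log(7)/3 + 4*sqrt(2) - (4*log(7)/3 + 4*sqrt(2)) = 2.
So G(x) = 4*sqrt(3*x**2 + 6)/3 + 4*log(x**2 + 3)/3 + 2.
Check: d/dx[4*sqrt(3*x**2 + 6)/3 + 4*log(x**2 + 3)/3 + 2] = (4*sqrt(3)*x**3 + 8*x*sqrt(x**2 + 2) + 12*sqrt(3)*x)/(3*x**2*sqrt(x**2 + 2) + 9*sqrt(x**2 + 2)) = G'(x).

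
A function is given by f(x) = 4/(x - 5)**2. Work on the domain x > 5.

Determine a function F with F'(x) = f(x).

Any candidate F(x) must reproduce f(x) exactly when differentiated.
Check: d/dx[-4/(x - 5)] = 4/(x**2 - 10*x + 25), which equals f(x).

An antiderivative is F(x) = -4/(x - 5).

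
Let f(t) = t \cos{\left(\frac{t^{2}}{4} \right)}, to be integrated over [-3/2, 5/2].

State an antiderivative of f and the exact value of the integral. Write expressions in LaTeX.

Antiderivative: F(t) = 2 \sin{\left(\frac{t^{2}}{4} \right)}; value = - 2 \sin{\left(\frac{9}{16} \right)} + 2 \sin{\left(\frac{25}{16} \right)}

The substitution u = \frac{t^{2}}{4} works: f is exactly (dF/du)*(du/dt) for that inner function.
F(t) = 2 \sin{\left(\frac{t^{2}}{4} \right)} is an antiderivative of f.
Check: d/dt[2 \sin{\left(\frac{t^{2}}{4} \right)}] = t \cos{\left(\frac{t^{2}}{4} \right)} = f(t).
F(5/2) = 2 \sin{\left(\frac{25}{16} \right)}; F(-3/2) = 2 \sin{\left(\frac{9}{16} \right)}.
Integral = F(5/2) - F(-3/2) = - 2 \sin{\left(\frac{9}{16} \right)} + 2 \sin{\left(\frac{25}{16} \right)}.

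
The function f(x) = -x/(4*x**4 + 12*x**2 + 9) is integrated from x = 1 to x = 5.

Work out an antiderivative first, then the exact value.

f matches the chain-rule pattern g'(h)*h' with inner function h(x) = 4*x**2 + 6; substituting u = h(x) collapses the integral.
F(x) = 1/(8*x**2 + 12) is an antiderivative of f.
Check: d/dx[1/(8*x**2 + 12)] = -x/(4*x**4 + 12*x**2 + 9) = f(x).
F(5) = 1/212; F(1) = 1/20.
Integral = F(5) - F(1) = -12/265.

Antiderivative: F(x) = 1/(8*x**2 + 12); value = -12/265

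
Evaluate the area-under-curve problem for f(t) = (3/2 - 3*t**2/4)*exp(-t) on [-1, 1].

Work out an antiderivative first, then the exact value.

Antiderivative: F(t) = 3*t*(t + 2)*exp(-t)/4; value = 9*exp(-1)/4 + 3*exp(1)/4

f has the shape u'v + uv' for u = 3*t**2/4 + 3*t/2 and v = exp(-t) — it is the derivative of the product u*v.
F(t) = 3*t*(t + 2)*exp(-t)/4 is an antiderivative of f.
Check: d/dt[3*t*(t + 2)*exp(-t)/4] = (6 - 3*t**2)*exp(-t)/4, which equals f(t).
F(1) = 9*exp(-1)/4; F(-1) = -3*exp(1)/4.
Integral = F(1) - F(-1) = 9*exp(-1)/4 + 3*exp(1)/4.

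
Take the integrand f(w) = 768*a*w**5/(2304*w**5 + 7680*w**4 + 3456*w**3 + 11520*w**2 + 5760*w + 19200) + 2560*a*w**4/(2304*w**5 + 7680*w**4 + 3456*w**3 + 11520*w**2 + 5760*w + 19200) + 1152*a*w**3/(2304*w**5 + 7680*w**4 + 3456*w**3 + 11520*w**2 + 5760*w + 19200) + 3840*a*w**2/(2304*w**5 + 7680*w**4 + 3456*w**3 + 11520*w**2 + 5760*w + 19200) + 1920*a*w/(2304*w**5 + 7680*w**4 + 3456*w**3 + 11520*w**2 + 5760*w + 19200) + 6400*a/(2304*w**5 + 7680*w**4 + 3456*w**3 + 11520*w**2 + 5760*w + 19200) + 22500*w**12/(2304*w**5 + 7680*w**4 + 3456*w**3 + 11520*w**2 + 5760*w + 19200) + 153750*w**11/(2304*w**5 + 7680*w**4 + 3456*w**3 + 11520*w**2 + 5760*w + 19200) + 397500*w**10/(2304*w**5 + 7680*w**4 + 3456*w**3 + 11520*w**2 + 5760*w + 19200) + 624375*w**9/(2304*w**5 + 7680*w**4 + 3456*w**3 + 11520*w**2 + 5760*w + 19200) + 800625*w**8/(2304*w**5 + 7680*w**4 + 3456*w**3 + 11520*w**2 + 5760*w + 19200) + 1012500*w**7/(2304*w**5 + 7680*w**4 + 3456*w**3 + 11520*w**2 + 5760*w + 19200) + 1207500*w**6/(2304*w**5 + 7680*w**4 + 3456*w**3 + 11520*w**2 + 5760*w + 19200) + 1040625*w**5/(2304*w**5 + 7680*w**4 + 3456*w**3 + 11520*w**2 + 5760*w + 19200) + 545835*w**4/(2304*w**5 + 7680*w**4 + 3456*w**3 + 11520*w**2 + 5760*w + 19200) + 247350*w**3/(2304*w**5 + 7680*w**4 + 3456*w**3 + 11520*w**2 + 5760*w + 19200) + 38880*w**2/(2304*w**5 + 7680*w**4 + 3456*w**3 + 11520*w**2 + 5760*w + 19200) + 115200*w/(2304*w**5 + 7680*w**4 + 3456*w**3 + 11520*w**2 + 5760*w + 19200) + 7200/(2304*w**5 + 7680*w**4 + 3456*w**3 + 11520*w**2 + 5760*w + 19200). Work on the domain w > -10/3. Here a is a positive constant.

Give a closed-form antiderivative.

Integrate term by term and add the pieces.
Check: d/dw[a*w/3 + (-5*w**2/4 - 5*w/4)**4/2 + 5*log(3*w/2 + 5)/4 + 5*log(2*w**4 + 3*w**2 + 5)] = (768*a*w**5 + 2560*a*w**4 + 1152*a*w**3 + 3840*a*w**2 + 1920*a*w + 6400*a + 22500*w**12 + 153750*w**11 + 397500*w**10 + 624375*w**9 + 800625*w**8 + 1012500*w**7 + 1207500*w**6 + 1040625*w**5 + 545835*w**4 + 247350*w**3 + 38880*w**2 + 115200*w + 7200)/(2304*w**5 + 7680*w**4 + 3456*w**3 + 11520*w**2 + 5760*w + 19200), which equals f(w).

An antiderivative is F(w) = a*w/3 + (-5*w**2/4 - 5*w/4)**4/2 + 5*log(3*w/2 + 5)/4 + 5*log(2*w**4 + 3*w**2 + 5).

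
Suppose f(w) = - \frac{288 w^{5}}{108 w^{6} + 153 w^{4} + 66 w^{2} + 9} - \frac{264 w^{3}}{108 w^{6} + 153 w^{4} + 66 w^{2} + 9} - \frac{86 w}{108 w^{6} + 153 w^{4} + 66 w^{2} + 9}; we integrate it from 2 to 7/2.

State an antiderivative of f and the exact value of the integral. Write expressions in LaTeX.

Integrate term by term and add the pieces.
F(w) = \frac{- 12 w^{2} \log{\left(4 w^{2} + 3 \right)} - 4 \log{\left(4 w^{2} + 3 \right)} + 3}{9 w^{2} + 3} is an antiderivative of f.
Check: d/dw[\frac{- 12 w^{2} \log{\left(4 w^{2} + 3 \right)} - 4 \log{\left(4 w^{2} + 3 \right)} + 3}{9 w^{2} + 3}] = \frac{- 288 w^{5} - 264 w^{3} - 86 w}{108 w^{6} + 153 w^{4} + 66 w^{2} + 9}, which equals f(w).
F(7/2) = \frac{4}{151} - \frac{4 \log{\left(52 \right)}}{3}; F(2) = \frac{1}{13} - \frac{4 \log{\left(19 \right)}}{3}.
Integral = F(7/2) - F(2) = - \frac{4 \log{\left(52 \right)}}{3} - \frac{99}{1963} + \frac{4 \log{\left(19 \right)}}{3}.

Antiderivative: F(w) = \frac{- 12 w^{2} \log{\left(4 w^{2} + 3 \right)} - 4 \log{\left(4 w^{2} + 3 \right)} + 3}{9 w^{2} + 3}; value = - \frac{4 \log{\left(52 \right)}}{3} - \frac{99}{1963} + \frac{4 \log{\left(19 \right)}}{3}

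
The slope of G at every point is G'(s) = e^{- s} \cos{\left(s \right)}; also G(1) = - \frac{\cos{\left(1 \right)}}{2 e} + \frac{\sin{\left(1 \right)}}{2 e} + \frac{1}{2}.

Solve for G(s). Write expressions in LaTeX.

A first test for any G(s): its s-derivative must equal the given G'(s).
A general antiderivative is \frac{e^{- s} \sin{\left(s \right)}}{2} - \frac{e^{- s} \cos{\left(s \right)}}{2} + C.
The condition gives C = - \frac{\cos{\left(1 \right)}}{2 e} + \frac{\sin{\left(1 \right)}}{2 e} + \frac{1}{2} - (- \frac{\cos{\left(1 \right)}}{2 e} + \frac{\sin{\left(1 \right)}}{2 e}) = \frac{1}{2}.
So G(s) = \frac{1}{2} + \frac{e^{- s} \sin{\left(s \right)}}{2} - \frac{e^{- s} \cos{\left(s \right)}}{2}.
Check: d/ds[\frac{1}{2} + \frac{e^{- s} \sin{\left(s \right)}}{2} - \frac{e^{- s} \cos{\left(s \right)}}{2}] = e^{- s} \cos{\left(s \right)} = G'(s).

G(s) = \frac{1}{2} + \frac{e^{- s} \sin{\left(s \right)}}{2} - \frac{e^{- s} \cos{\left(s \right)}}{2}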